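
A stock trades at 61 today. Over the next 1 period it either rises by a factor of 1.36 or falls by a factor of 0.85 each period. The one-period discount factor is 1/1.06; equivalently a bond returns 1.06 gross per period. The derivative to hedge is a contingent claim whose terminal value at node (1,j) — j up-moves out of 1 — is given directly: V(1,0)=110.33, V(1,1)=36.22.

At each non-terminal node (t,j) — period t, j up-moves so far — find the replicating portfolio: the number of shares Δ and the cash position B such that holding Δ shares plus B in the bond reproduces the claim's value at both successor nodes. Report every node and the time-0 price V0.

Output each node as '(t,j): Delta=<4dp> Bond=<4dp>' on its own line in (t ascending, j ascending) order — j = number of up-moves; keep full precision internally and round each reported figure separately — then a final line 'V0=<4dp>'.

Since d<R<u, set p* = (R−d)/(u−d) = 0.4118; price each node as the discounted p*-expectation of its children.
Terminal payoffs: V(1,0)=110.3300, V(1,1)=36.2200
  t=0,j=0: stock 61.0000 → up 82.9600 (V=36.2200), down 51.8500 (V=110.3300). Price 75.2963; hedge Δ=-2.3822, bond B=220.6101.
Each (Δ,B) replicates both successor values, so the strategy is self-financing and V0 is arbitrage-free.

(0,0): Delta=-2.3822 Bond=220.6101
V0=75.2963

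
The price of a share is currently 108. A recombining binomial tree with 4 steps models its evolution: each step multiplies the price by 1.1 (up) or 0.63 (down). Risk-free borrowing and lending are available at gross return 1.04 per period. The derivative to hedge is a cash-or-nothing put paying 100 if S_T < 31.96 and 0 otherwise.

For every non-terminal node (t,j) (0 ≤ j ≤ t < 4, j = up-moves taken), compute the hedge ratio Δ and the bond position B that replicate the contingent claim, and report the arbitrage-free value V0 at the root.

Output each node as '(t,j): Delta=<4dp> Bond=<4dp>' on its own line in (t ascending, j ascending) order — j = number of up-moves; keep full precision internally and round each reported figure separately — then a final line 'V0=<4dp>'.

The replicating-portfolio and risk-neutral prices coincide; use p* = (1.04−0.63)/(1.1−0.63) = 0.8723 for the latter.
Terminal values V(4,·): V(4,0)=100.0000, V(4,1)=100.0000, V(4,2)=0.0000, V(4,3)=0.0000, V(4,4)=0.0000
Node (3,0) S=27.0051: V=(p*·100.0000+(1−p*)·100.0000)/1.04=96.1538; Δ=(100.0000−100.0000)/(29.7056−17.0132)=0.0000; B=V−Δ·S=96.1538
Node (3,1) S=47.1517: V=(p*·0.0000+(1−p*)·100.0000)/1.04=12.2750; Δ=(0.0000−100.0000)/(51.8669−29.7056)=-4.5124; B=V−Δ·S=225.0409
Node (3,2) S=82.3284: V=(p*·0.0000+(1−p*)·0.0000)/1.04=0.0000; Δ=(0.0000−0.0000)/(90.5612−51.8669)=0.0000; B=V−Δ·S=0.0000
Node (3,3) S=143.7480: V=(p*·0.0000+(1−p*)·0.0000)/1.04=0.0000; Δ=(0.0000−0.0000)/(158.1228−90.5612)=0.0000; B=V−Δ·S=0.0000
Node (2,0) S=42.8652: V=(p*·12.2750+(1−p*)·96.1538)/1.04=22.0989; Δ=(12.2750−96.1538)/(47.1517−27.0051)=-4.1634; B=V−Δ·S=200.5647
Node (2,1) S=74.8440: V=(p*·0.0000+(1−p*)·12.2750)/1.04=1.5067; Δ=(0.0000−12.2750)/(82.3284−47.1517)=-0.3490; B=V−Δ·S=27.6237
Node (2,2) S=130.6800: V=(p*·0.0000+(1−p*)·0.0000)/1.04=0.0000; Δ=(0.0000−0.0000)/(143.7480−82.3284)=0.0000; B=V−Δ·S=0.0000
Node (1,0) S=68.0400: V=(p*·1.5067+(1−p*)·22.0989)/1.04=3.9765; Δ=(1.5067−22.0989)/(74.8440−42.8652)=-0.6439; B=V−Δ·S=47.7897
Node (1,1) S=118.8000: V=(p*·0.0000+(1−p*)·1.5067)/1.04=0.1850; Δ=(0.0000−1.5067)/(130.6800−74.8440)=-0.0270; B=V−Δ·S=3.3908
Node (0,0) S=108.0000: V=(p*·0.1850+(1−p*)·3.9765)/1.04=0.6432; Δ=(0.1850−3.9765)/(118.8000−68.0400)=-0.0747; B=V−Δ·S=8.7103
Each (Δ,B) replicates both successor values, so the strategy is self-financing and V0 is arbitrage-free.

(0,0): Delta=-0.0747 Bond=8.7103
(1,0): Delta=-0.6439 Bond=47.7897
(1,1): Delta=-0.0270 Bond=3.3908
(2,0): Delta=-4.1634 Bond=200.5647
(2,1): Delta=-0.3490 Bond=27.6237
(2,2): Delta=0.0000 Bond=0.0000
(3,0): Delta=0.0000 Bond=96.1538
(3,1): Delta=-4.5124 Bond=225.0409
(3,2): Delta=0.0000 Bond=0.0000
(3,3): Delta=0.0000 Bond=0.0000
V0=0.6432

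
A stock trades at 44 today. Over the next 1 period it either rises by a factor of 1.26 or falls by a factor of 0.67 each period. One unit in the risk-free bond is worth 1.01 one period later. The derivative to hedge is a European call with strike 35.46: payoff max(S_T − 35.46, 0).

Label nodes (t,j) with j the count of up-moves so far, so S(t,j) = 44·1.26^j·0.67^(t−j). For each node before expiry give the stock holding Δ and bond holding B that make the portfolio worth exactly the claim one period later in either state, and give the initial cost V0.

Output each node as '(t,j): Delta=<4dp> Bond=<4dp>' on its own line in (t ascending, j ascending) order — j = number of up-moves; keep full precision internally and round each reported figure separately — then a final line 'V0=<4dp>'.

(0,0): Delta=0.7696 Bond=-22.4645
V0=11.3999

No-arbitrage ⇒ martingale measure with p* = (R−d)/(u−d) = 0.5763.
Terminal payoffs: V(1,0)=0.0000, V(1,1)=19.9800
  t=0,j=0: stock 44.0000 → up 55.4400 (V=19.9800), down 29.4800 (V=0.0000). Price 11.3999; hedge Δ=0.7696, bond B=-22.4645.
Each (Δ,B) replicates both successor values, so the strategy is self-financing and V0 is arbitrage-free.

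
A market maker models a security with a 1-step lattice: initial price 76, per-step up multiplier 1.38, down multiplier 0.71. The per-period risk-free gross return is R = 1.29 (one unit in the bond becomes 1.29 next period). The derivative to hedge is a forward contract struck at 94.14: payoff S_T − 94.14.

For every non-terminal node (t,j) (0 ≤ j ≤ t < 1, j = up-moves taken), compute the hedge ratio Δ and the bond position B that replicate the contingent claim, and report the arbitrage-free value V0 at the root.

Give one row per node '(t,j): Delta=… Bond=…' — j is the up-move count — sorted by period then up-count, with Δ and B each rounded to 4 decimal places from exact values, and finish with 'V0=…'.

(0,0): Delta=1.0000 Bond=-72.9767
V0=3.0233

Under the risk-neutral measure, an up-move has probability p* = (R−d)/(u−d) = 0.8657 and values discount at R = 1.29.
At expiry t=1: V(1,0)=-40.1800, V(1,1)=10.7400
  t=0,j=0: stock 76.0000 → up 104.8800 (V=10.7400), down 53.9600 (V=-40.1800). Price 3.0233; hedge Δ=1.0000, bond B=-72.9767.
Each (Δ,B) replicates both successor values, so the strategy is self-financing and V0 is arbitrage-free.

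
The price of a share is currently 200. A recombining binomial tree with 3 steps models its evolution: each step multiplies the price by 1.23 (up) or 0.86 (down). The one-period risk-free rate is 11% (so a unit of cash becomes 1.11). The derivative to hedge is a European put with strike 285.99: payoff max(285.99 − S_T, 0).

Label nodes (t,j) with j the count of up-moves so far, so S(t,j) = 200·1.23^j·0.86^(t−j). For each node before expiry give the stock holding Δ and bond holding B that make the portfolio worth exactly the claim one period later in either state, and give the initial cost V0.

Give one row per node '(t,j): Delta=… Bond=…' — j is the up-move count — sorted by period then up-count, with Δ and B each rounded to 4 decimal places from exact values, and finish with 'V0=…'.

Under the risk-neutral measure, an up-move has probability p* = (R−d)/(u−d) = 0.6757 and values discount at R = 1.11.
Terminal payoffs: V(3,0)=158.7788, V(3,1)=104.0484, V(3,2)=25.7712, V(3,3)=0.0000
(2,0): S=147.9200. Δ = (V_up−V_dn)/(S_up−S_dn) = (104.0484−158.7788)/(181.9416−127.2112) = -1.0000. V = [p*·104.0484 + (1−p*)·158.7788]/1.11 = 109.7286. B = V − Δ·S = 257.6486.
(2,1): S=211.5600. Δ = (V_up−V_dn)/(S_up−S_dn) = (25.7712−104.0484)/(260.2188−181.9416) = -1.0000. V = [p*·25.7712 + (1−p*)·104.0484]/1.11 = 46.0886. B = V − Δ·S = 257.6486.
(2,2): S=302.5800. Δ = (V_up−V_dn)/(S_up−S_dn) = (0.0000−25.7712)/(372.1734−260.2188) = -0.2302. V = [p*·0.0000 + (1−p*)·25.7712]/1.11 = 7.5299. B = V − Δ·S = 77.1818.
(1,0): S=172.0000. Δ = (V_up−V_dn)/(S_up−S_dn) = (46.0886−109.7286)/(211.5600−147.9200) = -1.0000. V = [p*·46.0886 + (1−p*)·109.7286]/1.11 = 60.1159. B = V − Δ·S = 232.1159.
(1,1): S=246.0000. Δ = (V_up−V_dn)/(S_up−S_dn) = (7.5299−46.0886)/(302.5800−211.5600) = -0.4236. V = [p*·7.5299 + (1−p*)·46.0886]/1.11 = 18.0500. B = V − Δ·S = 122.2627.
(0,0): S=200.0000. Δ = (V_up−V_dn)/(S_up−S_dn) = (18.0500−60.1159)/(246.0000−172.0000) = -0.5685. V = [p*·18.0500 + (1−p*)·60.1159]/1.11 = 28.5522. B = V − Δ·S = 142.2439.
Each (Δ,B) replicates both successor values, so the strategy is self-financing and V0 is arbitrage-free.

(0,0): Delta=-0.5685 Bond=142.2439
(1,0): Delta=-1.0000 Bond=232.1159
(1,1): Delta=-0.4236 Bond=122.2627
(2,0): Delta=-1.0000 Bond=257.6486
(2,1): Delta=-1.0000 Bond=257.6486
(2,2): Delta=-0.2302 Bond=77.1818
V0=28.5522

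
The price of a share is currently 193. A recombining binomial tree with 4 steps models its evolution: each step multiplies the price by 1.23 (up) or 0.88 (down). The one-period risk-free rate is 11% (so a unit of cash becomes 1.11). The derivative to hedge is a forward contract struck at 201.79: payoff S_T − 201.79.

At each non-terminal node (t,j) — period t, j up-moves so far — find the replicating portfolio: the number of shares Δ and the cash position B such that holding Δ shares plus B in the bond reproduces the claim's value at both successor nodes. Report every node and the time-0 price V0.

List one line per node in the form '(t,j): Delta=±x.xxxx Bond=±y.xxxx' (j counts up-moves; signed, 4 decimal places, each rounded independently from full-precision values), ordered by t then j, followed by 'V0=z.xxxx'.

(0,0): Delta=1.0000 Bond=-132.9253
(1,0): Delta=1.0000 Bond=-147.5471
(1,1): Delta=1.0000 Bond=-147.5471
(2,0): Delta=1.0000 Bond=-163.7773
(2,1): Delta=1.0000 Bond=-163.7773
(2,2): Delta=1.0000 Bond=-163.7773
(3,0): Delta=1.0000 Bond=-181.7928
(3,1): Delta=1.0000 Bond=-181.7928
(3,2): Delta=1.0000 Bond=-181.7928
(3,3): Delta=1.0000 Bond=-181.7928
V0=60.0747

Under the risk-neutral measure, an up-move has probability p* = (R−d)/(u−d) = 0.6571 and values discount at R = 1.11.
Terminal payoffs: V(4,0)=-86.0488, V(4,1)=-40.0154, V(4,2)=24.3268, V(4,3)=114.2597, V(4,4)=239.9612
  t=3,j=0: stock 131.5241 → up 161.7746 (V=-40.0154), down 115.7412 (V=-86.0488). Price -50.2687; hedge Δ=1.0000, bond B=-181.7928.
  t=3,j=1: stock 183.8348 → up 226.1168 (V=24.3268), down 161.7746 (V=-40.0154). Price 2.0420; hedge Δ=1.0000, bond B=-181.7928.
  t=3,j=2: stock 256.9509 → up 316.0497 (V=114.2597), down 226.1168 (V=24.3268). Price 75.1581; hedge Δ=1.0000, bond B=-181.7928.
  t=3,j=3: stock 359.1473 → up 441.7512 (V=239.9612), down 316.0497 (V=114.2597). Price 177.3545; hedge Δ=1.0000, bond B=-181.7928.
  t=2,j=0: stock 149.4592 → up 183.8348 (V=2.0420), down 131.5241 (V=-50.2687). Price -14.3181; hedge Δ=1.0000, bond B=-163.7773.
  t=2,j=1: stock 208.9032 → up 256.9509 (V=75.1581), down 183.8348 (V=2.0420). Price 45.1259; hedge Δ=1.0000, bond B=-163.7773.
  t=2,j=2: stock 291.9897 → up 359.1473 (V=177.3545), down 256.9509 (V=75.1581). Price 128.2124; hedge Δ=1.0000, bond B=-163.7773.
  t=1,j=0: stock 169.8400 → up 208.9032 (V=45.1259), down 149.4592 (V=-14.3181). Price 22.2929; hedge Δ=1.0000, bond B=-147.5471.
  t=1,j=1: stock 237.3900 → up 291.9897 (V=128.2124), down 208.9032 (V=45.1259). Price 89.8429; hedge Δ=1.0000, bond B=-147.5471.
  t=0,j=0: stock 193.0000 → up 237.3900 (V=89.8429), down 169.8400 (V=22.2929). Price 60.0747; hedge Δ=1.0000, bond B=-132.9253.
Each (Δ,B) replicates both successor values, so the strategy is self-financing and V0 is arbitrage-free.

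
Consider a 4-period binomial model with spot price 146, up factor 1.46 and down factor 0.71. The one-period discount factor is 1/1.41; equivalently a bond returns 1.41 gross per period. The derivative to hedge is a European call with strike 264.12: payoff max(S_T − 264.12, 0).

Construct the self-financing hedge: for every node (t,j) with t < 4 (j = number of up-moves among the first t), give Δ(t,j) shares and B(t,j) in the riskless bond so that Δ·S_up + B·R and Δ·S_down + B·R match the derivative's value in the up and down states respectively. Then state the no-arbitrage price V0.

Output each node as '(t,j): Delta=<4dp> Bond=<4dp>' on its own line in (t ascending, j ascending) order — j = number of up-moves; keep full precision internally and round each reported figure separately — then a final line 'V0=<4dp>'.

(0,0): Delta=0.9358 Bond=-56.7698
(1,0): Delta=0.3296 Bond=-17.2048
(1,1): Delta=0.9569 Bond=-84.5341
(2,0): Delta=0.0000 Bond=0.0000
(2,1): Delta=0.3411 Bond=-25.9916
(2,2): Delta=0.9783 Bond=-125.8503
(3,0): Delta=0.0000 Bond=0.0000
(3,1): Delta=0.0000 Bond=0.0000
(3,2): Delta=0.3529 Bond=-39.2659
(3,3): Delta=1.0000 Bond=-187.3191
V0=79.8611

Under the risk-neutral measure, an up-move has probability p* = (R−d)/(u−d) = 0.9333 and values discount at R = 1.41.
Payoff layer (t=4): V(4,0)=0.0000, V(4,1)=0.0000, V(4,2)=0.0000, V(4,3)=58.4840, V(4,4)=399.2629
  t=3,j=0: stock 52.2550 → up 76.2923 (V=0.0000), down 37.1011 (V=0.0000). Price 0.0000; hedge Δ=0.0000, bond B=0.0000.
  t=3,j=1: stock 107.4540 → up 156.8828 (V=0.0000), down 76.2923 (V=0.0000). Price 0.0000; hedge Δ=0.0000, bond B=0.0000.
  t=3,j=2: stock 220.9617 → up 322.6040 (V=58.4840), down 156.8828 (V=0.0000). Price 38.7128; hedge Δ=0.3529, bond B=-39.2659.
  t=3,j=3: stock 454.3719 → up 663.3829 (V=399.2629), down 322.6040 (V=58.4840). Price 267.0527; hedge Δ=1.0000, bond B=-187.3191.
  t=2,j=0: stock 73.5986 → up 107.4540 (V=0.0000), down 52.2550 (V=0.0000). Price 0.0000; hedge Δ=0.0000, bond B=0.0000.
  t=2,j=1: stock 151.3436 → up 220.9617 (V=38.7128), down 107.4540 (V=0.0000). Price 25.6255; hedge Δ=0.3411, bond B=-25.9916.
  t=2,j=2: stock 311.2136 → up 454.3719 (V=267.0527), down 220.9617 (V=38.7128). Price 178.6029; hedge Δ=0.9783, bond B=-125.8503.
  t=1,j=0: stock 103.6600 → up 151.3436 (V=25.6255), down 73.5986 (V=0.0000). Price 16.9625; hedge Δ=0.3296, bond B=-17.2048.
  t=1,j=1: stock 213.1600 → up 311.2136 (V=178.6029), down 151.3436 (V=25.6255). Price 119.4357; hedge Δ=0.9569, bond B=-84.5341.
  t=0,j=0: stock 146.0000 → up 213.1600 (V=119.4357), down 103.6600 (V=16.9625). Price 79.8611; hedge Δ=0.9358, bond B=-56.7698.
Each (Δ,B) replicates both successor values, so the strategy is self-financing and V0 is arbitrage-free.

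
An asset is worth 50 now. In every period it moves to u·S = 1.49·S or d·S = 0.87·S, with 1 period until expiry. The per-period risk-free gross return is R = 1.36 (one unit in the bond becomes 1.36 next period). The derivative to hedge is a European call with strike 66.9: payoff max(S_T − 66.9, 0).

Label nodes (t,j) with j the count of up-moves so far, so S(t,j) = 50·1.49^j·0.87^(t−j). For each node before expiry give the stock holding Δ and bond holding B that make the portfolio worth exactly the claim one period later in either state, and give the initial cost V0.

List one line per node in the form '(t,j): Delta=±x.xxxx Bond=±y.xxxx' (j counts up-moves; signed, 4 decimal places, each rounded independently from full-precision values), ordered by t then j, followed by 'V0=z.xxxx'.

(0,0): Delta=0.2452 Bond=-7.8416
V0=4.4165

Risk-neutral probability p* = (R−d)/(u−d) = (1.36−0.87)/(1.49−0.87) = 0.7903.
Terminal payoffs: V(1,0)=0.0000, V(1,1)=7.6000
Node (0,0) S=50.0000: V=(p*·7.6000+(1−p*)·0.0000)/1.36=4.4165; Δ=(7.6000−0.0000)/(74.5000−43.5000)=0.2452; B=V−Δ·S=-7.8416
Check: Δ(0,0)·S0 + B(0,0) = 4.4165 = V0.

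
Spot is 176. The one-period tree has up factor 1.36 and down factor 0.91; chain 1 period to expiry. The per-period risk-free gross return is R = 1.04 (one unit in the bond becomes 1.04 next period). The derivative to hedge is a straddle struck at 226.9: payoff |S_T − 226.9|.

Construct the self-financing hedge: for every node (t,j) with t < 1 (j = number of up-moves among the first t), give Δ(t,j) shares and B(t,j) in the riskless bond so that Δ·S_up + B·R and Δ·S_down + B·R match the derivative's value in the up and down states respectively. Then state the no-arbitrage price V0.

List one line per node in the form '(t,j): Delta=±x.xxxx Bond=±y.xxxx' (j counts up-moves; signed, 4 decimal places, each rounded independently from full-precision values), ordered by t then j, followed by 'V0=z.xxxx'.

(0,0): Delta=-0.6854 Bond=169.7175
V0=49.0953

The replicating-portfolio and risk-neutral prices coincide; use p* = (1.04−0.91)/(1.36−0.91) = 0.2889 for the latter.
At expiry t=1: V(1,0)=66.7400, V(1,1)=12.4600
Node (0,0) S=176.0000: V=(p*·12.4600+(1−p*)·66.7400)/1.04=49.0953; Δ=(12.4600−66.7400)/(239.3600−160.1600)=-0.6854; B=V−Δ·S=169.7175
Check: Δ(0,0)·S0 + B(0,0) = 49.0953 = V0.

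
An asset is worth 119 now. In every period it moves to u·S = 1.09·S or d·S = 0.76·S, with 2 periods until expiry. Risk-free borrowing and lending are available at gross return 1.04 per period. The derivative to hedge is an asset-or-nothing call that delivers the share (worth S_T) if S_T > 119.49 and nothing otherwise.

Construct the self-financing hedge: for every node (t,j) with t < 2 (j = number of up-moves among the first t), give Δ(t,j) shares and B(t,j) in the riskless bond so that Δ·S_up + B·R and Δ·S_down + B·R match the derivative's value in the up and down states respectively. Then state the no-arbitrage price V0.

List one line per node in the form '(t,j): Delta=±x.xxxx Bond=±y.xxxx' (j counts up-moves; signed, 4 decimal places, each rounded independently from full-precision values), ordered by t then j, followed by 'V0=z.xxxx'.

Under the risk-neutral measure, an up-move has probability p* = (R−d)/(u−d) = 0.8485 and values discount at R = 1.04.
Terminal payoffs: V(2,0)=0.0000, V(2,1)=0.0000, V(2,2)=141.3839
(1,0): S=90.4400. Δ = (V_up−V_dn)/(S_up−S_dn) = (0.0000−0.0000)/(98.5796−68.7344) = 0.0000. V = [p*·0.0000 + (1−p*)·0.0000]/1.04 = 0.0000. B = V − Δ·S = 0.0000.
(1,1): S=129.7100. Δ = (V_up−V_dn)/(S_up−S_dn) = (141.3839−0.0000)/(141.3839−98.5796) = 3.3030. V = [p*·141.3839 + (1−p*)·0.0000]/1.04 = 115.3482. B = V − Δ·S = -313.0879.
(0,0): S=119.0000. Δ = (V_up−V_dn)/(S_up−S_dn) = (115.3482−0.0000)/(129.7100−90.4400) = 2.9373. V = [p*·115.3482 + (1−p*)·0.0000]/1.04 = 94.1069. B = V − Δ·S = -255.4330.
Check: Δ(0,0)·S0 + B(0,0) = 94.1069 = V0.

(0,0): Delta=2.9373 Bond=-255.4330
(1,0): Delta=0.0000 Bond=0.0000
(1,1): Delta=3.3030 Bond=-313.0879
V0=94.1069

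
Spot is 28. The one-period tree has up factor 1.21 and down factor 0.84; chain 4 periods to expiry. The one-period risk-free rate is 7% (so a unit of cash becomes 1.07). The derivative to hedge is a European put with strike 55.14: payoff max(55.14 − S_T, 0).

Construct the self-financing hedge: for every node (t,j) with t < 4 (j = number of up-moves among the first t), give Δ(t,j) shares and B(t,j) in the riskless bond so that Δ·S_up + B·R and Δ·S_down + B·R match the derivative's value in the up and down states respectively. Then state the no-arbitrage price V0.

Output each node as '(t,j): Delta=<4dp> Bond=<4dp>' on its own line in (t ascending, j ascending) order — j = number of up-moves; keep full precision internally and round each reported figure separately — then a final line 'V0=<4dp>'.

Under the risk-neutral measure, an up-move has probability p* = (R−d)/(u−d) = 0.6216 and values discount at R = 1.07.
Terminal payoffs: V(4,0)=41.1996, V(4,1)=35.0592, V(4,2)=26.2141, V(4,3)=13.4729, V(4,4)=0.0000
(3,0): S=16.5957. Δ = (V_up−V_dn)/(S_up−S_dn) = (35.0592−41.1996)/(20.0808−13.9404) = -1.0000. V = [p*·35.0592 + (1−p*)·41.1996]/1.07 = 34.9370. B = V − Δ·S = 51.5327.
(3,1): S=23.9057. Δ = (V_up−V_dn)/(S_up−S_dn) = (26.2141−35.0592)/(28.9259−20.0808) = -1.0000. V = [p*·26.2141 + (1−p*)·35.0592]/1.07 = 27.6270. B = V − Δ·S = 51.5327.
(3,2): S=34.4356. Δ = (V_up−V_dn)/(S_up−S_dn) = (13.4729−26.2141)/(41.6671−28.9259) = -1.0000. V = [p*·13.4729 + (1−p*)·26.2141]/1.07 = 17.0971. B = V − Δ·S = 51.5327.
(3,3): S=49.6037. Δ = (V_up−V_dn)/(S_up−S_dn) = (0.0000−13.4729)/(60.0205−41.6671) = -0.7341. V = [p*·0.0000 + (1−p*)·13.4729]/1.07 = 4.7643. B = V − Δ·S = 41.1775.
(2,0): S=19.7568. Δ = (V_up−V_dn)/(S_up−S_dn) = (27.6270−34.9370)/(23.9057−16.5957) = -1.0000. V = [p*·27.6270 + (1−p*)·34.9370]/1.07 = 28.4046. B = V − Δ·S = 48.1614.
(2,1): S=28.4592. Δ = (V_up−V_dn)/(S_up−S_dn) = (17.0971−27.6270)/(34.4356−23.9057) = -1.0000. V = [p*·17.0971 + (1−p*)·27.6270]/1.07 = 19.7022. B = V − Δ·S = 48.1614.
(2,2): S=40.9948. Δ = (V_up−V_dn)/(S_up−S_dn) = (4.7643−17.0971)/(49.6037−34.4356) = -0.8131. V = [p*·4.7643 + (1−p*)·17.0971]/1.07 = 8.8138. B = V − Δ·S = 42.1455.
(1,0): S=23.5200. Δ = (V_up−V_dn)/(S_up−S_dn) = (19.7022−28.4046)/(28.4592−19.7568) = -1.0000. V = [p*·19.7022 + (1−p*)·28.4046]/1.07 = 21.4907. B = V − Δ·S = 45.0107.
(1,1): S=33.8800. Δ = (V_up−V_dn)/(S_up−S_dn) = (8.8138−19.7022)/(40.9948−28.4592) = -0.8686. V = [p*·8.8138 + (1−p*)·19.7022]/1.07 = 12.0876. B = V − Δ·S = 41.5157.
(0,0): S=28.0000. Δ = (V_up−V_dn)/(S_up−S_dn) = (12.0876−21.4907)/(33.8800−23.5200) = -0.9076. V = [p*·12.0876 + (1−p*)·21.4907]/1.07 = 14.6220. B = V − Δ·S = 40.0356.
Root portfolio cost Δ·28+B reproduces V0=14.6220.

(0,0): Delta=-0.9076 Bond=40.0356
(1,0): Delta=-1.0000 Bond=45.0107
(1,1): Delta=-0.8686 Bond=41.5157
(2,0): Delta=-1.0000 Bond=48.1614
(2,1): Delta=-1.0000 Bond=48.1614
(2,2): Delta=-0.8131 Bond=42.1455
(3,0): Delta=-1.0000 Bond=51.5327
(3,1): Delta=-1.0000 Bond=51.5327
(3,2): Delta=-1.0000 Bond=51.5327
(3,3): Delta=-0.7341 Bond=41.1775
V0=14.6220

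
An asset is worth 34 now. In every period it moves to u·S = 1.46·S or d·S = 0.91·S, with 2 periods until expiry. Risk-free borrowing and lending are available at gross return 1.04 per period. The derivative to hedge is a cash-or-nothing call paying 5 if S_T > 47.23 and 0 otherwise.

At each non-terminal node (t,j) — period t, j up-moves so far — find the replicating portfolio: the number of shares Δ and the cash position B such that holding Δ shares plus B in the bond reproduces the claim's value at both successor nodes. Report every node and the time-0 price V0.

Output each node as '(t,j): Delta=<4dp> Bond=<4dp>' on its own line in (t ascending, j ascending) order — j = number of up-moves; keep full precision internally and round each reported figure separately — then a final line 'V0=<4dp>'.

Since d<R<u, set p* = (R−d)/(u−d) = 0.2364; price each node as the discounted p*-expectation of its children.
At expiry t=2: V(2,0)=0.0000, V(2,1)=0.0000, V(2,2)=5.0000
Node (1,0) S=30.9400: V=(p*·0.0000+(1−p*)·0.0000)/1.04=0.0000; Δ=(0.0000−0.0000)/(45.1724−28.1554)=0.0000; B=V−Δ·S=0.0000
Node (1,1) S=49.6400: V=(p*·5.0000+(1−p*)·0.0000)/1.04=1.1364; Δ=(5.0000−0.0000)/(72.4744−45.1724)=0.1831; B=V−Δ·S=-7.9545
Node (0,0) S=34.0000: V=(p*·1.1364+(1−p*)·0.0000)/1.04=0.2583; Δ=(1.1364−0.0000)/(49.6400−30.9400)=0.0608; B=V−Δ·S=-1.8079
The time-0 hedge costs 0.2583, which is the no-arbitrage price.

(0,0): Delta=0.0608 Bond=-1.8079
(1,0): Delta=0.0000 Bond=0.0000
(1,1): Delta=0.1831 Bond=-7.9545
V0=0.2583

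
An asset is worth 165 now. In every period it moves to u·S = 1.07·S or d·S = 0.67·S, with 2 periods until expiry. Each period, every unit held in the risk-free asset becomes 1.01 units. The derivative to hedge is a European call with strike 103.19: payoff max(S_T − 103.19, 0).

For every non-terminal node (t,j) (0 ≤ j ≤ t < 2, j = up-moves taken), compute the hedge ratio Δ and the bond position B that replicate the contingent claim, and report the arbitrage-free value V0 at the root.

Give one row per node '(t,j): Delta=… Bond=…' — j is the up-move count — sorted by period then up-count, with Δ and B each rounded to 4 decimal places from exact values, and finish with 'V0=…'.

(0,0): Delta=0.9345 Bond=-89.7020
(1,0): Delta=0.3414 Bond=-25.0396
(1,1): Delta=1.0000 Bond=-102.1683
V0=64.4856

No-arbitrage ⇒ martingale measure with p* = (R−d)/(u−d) = 0.8500.
Payoff layer (t=2): V(2,0)=0.0000, V(2,1)=15.0985, V(2,2)=85.7185
  t=1,j=0: stock 110.5500 → up 118.2885 (V=15.0985), down 74.0685 (V=0.0000). Price 12.7067; hedge Δ=0.3414, bond B=-25.0396.
  t=1,j=1: stock 176.5500 → up 188.9085 (V=85.7185), down 118.2885 (V=15.0985). Price 74.3817; hedge Δ=1.0000, bond B=-102.1683.
  t=0,j=0: stock 165.0000 → up 176.5500 (V=74.3817), down 110.5500 (V=12.7067). Price 64.4856; hedge Δ=0.9345, bond B=-89.7020.
Check: Δ(0,0)·S0 + B(0,0) = 64.4856 = V0.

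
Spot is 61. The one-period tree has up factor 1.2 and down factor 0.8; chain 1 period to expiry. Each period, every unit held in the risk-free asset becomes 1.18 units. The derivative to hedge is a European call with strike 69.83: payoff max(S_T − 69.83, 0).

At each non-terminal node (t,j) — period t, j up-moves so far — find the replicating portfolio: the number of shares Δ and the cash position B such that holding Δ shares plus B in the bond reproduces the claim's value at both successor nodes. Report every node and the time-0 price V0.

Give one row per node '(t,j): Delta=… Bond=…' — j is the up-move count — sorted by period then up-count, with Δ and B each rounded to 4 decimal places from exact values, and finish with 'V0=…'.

Under the risk-neutral measure, an up-move has probability p* = (R−d)/(u−d) = 0.9500 and values discount at R = 1.18.
Payoff layer (t=1): V(1,0)=0.0000, V(1,1)=3.3700
Node (0,0) S=61.0000: V=(p*·3.3700+(1−p*)·0.0000)/1.18=2.7131; Δ=(3.3700−0.0000)/(73.2000−48.8000)=0.1381; B=V−Δ·S=-5.7119
Check: Δ(0,0)·S0 + B(0,0) = 2.7131 = V0.

(0,0): Delta=0.1381 Bond=-5.7119
V0=2.7131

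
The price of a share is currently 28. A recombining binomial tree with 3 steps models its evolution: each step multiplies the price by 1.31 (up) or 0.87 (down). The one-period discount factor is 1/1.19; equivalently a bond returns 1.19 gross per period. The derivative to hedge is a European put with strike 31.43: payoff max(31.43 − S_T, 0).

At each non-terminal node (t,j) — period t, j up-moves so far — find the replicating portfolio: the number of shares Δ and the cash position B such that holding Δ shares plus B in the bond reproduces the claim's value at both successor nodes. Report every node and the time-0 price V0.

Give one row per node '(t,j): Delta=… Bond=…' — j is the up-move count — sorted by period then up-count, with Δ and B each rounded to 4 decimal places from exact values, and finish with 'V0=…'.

No-arbitrage ⇒ martingale measure with p* = (R−d)/(u−d) = 0.7273.
At expiry t=3: V(3,0)=12.9919, V(3,1)=3.6669, V(3,2)=0.0000, V(3,3)=0.0000
Node (2,0) S=21.1932: V=(p*·3.6669+(1−p*)·12.9919)/1.19=5.2186; Δ=(3.6669−12.9919)/(27.7631−18.4381)=-1.0000; B=V−Δ·S=26.4118
Node (2,1) S=31.9116: V=(p*·0.0000+(1−p*)·3.6669)/1.19=0.8404; Δ=(0.0000−3.6669)/(41.8042−27.7631)=-0.2612; B=V−Δ·S=9.1743
Node (2,2) S=48.0508: V=(p*·0.0000+(1−p*)·0.0000)/1.19=0.0000; Δ=(0.0000−0.0000)/(62.9465−41.8042)=0.0000; B=V−Δ·S=0.0000
Node (1,0) S=24.3600: V=(p*·0.8404+(1−p*)·5.2186)/1.19=1.7096; Δ=(0.8404−5.2186)/(31.9116−21.1932)=-0.4085; B=V−Δ·S=11.6600
Node (1,1) S=36.6800: V=(p*·0.0000+(1−p*)·0.8404)/1.19=0.1926; Δ=(0.0000−0.8404)/(48.0508−31.9116)=-0.0521; B=V−Δ·S=2.1026
Node (0,0) S=28.0000: V=(p*·0.1926+(1−p*)·1.7096)/1.19=0.5095; Δ=(0.1926−1.7096)/(36.6800−24.3600)=-0.1231; B=V−Δ·S=3.9573
The time-0 hedge costs 0.5095, which is the no-arbitrage price.

(0,0): Delta=-0.1231 Bond=3.9573
(1,0): Delta=-0.4085 Bond=11.6600
(1,1): Delta=-0.0521 Bond=2.1026
(2,0): Delta=-1.0000 Bond=26.4118
(2,1): Delta=-0.2612 Bond=9.1743
(2,2): Delta=0.0000 Bond=0.0000
V0=0.5095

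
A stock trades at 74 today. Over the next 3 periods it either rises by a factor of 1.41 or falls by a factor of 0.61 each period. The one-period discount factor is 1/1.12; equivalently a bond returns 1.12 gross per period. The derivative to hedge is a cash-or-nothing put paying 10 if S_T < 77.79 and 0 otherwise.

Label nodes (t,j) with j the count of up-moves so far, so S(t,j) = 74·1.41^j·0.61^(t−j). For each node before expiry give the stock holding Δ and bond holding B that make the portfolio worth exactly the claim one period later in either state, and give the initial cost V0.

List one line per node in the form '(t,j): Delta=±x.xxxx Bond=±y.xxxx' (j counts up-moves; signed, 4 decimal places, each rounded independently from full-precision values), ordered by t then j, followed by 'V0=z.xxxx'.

Under the risk-neutral measure, an up-move has probability p* = (R−d)/(u−d) = 0.6375 and values discount at R = 1.12.
Payoff layer (t=3): V(3,0)=10.0000, V(3,1)=10.0000, V(3,2)=0.0000, V(3,3)=0.0000
(2,0): S=27.5354. Δ = (V_up−V_dn)/(S_up−S_dn) = (10.0000−10.0000)/(38.8249−16.7966) = 0.0000. V = [p*·10.0000 + (1−p*)·10.0000]/1.12 = 8.9286. B = V − Δ·S = 8.9286.
(2,1): S=63.6474. Δ = (V_up−V_dn)/(S_up−S_dn) = (0.0000−10.0000)/(89.7428−38.8249) = -0.1964. V = [p*·0.0000 + (1−p*)·10.0000]/1.12 = 3.2366. B = V − Δ·S = 15.7366.
(2,2): S=147.1194. Δ = (V_up−V_dn)/(S_up−S_dn) = (0.0000−0.0000)/(207.4384−89.7428) = 0.0000. V = [p*·0.0000 + (1−p*)·0.0000]/1.12 = 0.0000. B = V − Δ·S = 0.0000.
(1,0): S=45.1400. Δ = (V_up−V_dn)/(S_up−S_dn) = (3.2366−8.9286)/(63.6474−27.5354) = -0.1576. V = [p*·3.2366 + (1−p*)·8.9286]/1.12 = 4.7321. B = V − Δ·S = 11.8470.
(1,1): S=104.3400. Δ = (V_up−V_dn)/(S_up−S_dn) = (0.0000−3.2366)/(147.1194−63.6474) = -0.0388. V = [p*·0.0000 + (1−p*)·3.2366]/1.12 = 1.0476. B = V − Δ·S = 5.0933.
(0,0): S=74.0000. Δ = (V_up−V_dn)/(S_up−S_dn) = (1.0476−4.7321)/(104.3400−45.1400) = -0.0622. V = [p*·1.0476 + (1−p*)·4.7321]/1.12 = 2.1279. B = V − Δ·S = 6.7335.
Check: Δ(0,0)·S0 + B(0,0) = 2.1279 = V0.

(0,0): Delta=-0.0622 Bond=6.7335
(1,0): Delta=-0.1576 Bond=11.8470
(1,1): Delta=-0.0388 Bond=5.0933
(2,0): Delta=0.0000 Bond=8.9286
(2,1): Delta=-0.1964 Bond=15.7366
(2,2): Delta=0.0000 Bond=0.0000
V0=2.1279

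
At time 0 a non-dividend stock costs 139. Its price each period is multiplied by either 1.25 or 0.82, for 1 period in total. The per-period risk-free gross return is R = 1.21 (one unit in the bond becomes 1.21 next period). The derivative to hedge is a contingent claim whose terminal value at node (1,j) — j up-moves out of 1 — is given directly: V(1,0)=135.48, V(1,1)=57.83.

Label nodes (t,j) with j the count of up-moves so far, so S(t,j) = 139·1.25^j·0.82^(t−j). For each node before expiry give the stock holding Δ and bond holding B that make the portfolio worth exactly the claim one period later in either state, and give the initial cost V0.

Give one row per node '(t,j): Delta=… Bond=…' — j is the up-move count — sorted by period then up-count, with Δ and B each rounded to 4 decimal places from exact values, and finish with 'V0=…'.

(0,0): Delta=-1.2991 Bond=234.3444
V0=53.7630

Risk-neutral probability p* = (R−d)/(u−d) = (1.21−0.82)/(1.25−0.82) = 0.9070.
Terminal payoffs: V(1,0)=135.4800, V(1,1)=57.8300
Node (0,0) S=139.0000: V=(p*·57.8300+(1−p*)·135.4800)/1.21=53.7630; Δ=(57.8300−135.4800)/(173.7500−113.9800)=-1.2991; B=V−Δ·S=234.3444
Self-financing check: at every node Δ·S+B equals the discounted successor values.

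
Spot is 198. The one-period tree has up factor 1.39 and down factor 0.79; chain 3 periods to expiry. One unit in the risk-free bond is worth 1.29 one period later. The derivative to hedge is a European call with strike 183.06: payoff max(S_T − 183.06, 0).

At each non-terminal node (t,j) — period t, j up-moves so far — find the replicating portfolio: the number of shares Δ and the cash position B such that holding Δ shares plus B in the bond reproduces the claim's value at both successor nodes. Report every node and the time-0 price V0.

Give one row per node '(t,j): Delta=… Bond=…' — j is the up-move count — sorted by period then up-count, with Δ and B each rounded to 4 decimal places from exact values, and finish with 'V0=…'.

Under the risk-neutral measure, an up-move has probability p* = (R−d)/(u−d) = 0.8333 and values discount at R = 1.29.
Terminal values V(3,·): V(3,0)=0.0000, V(3,1)=0.0000, V(3,2)=119.1591, V(3,3)=348.6926
(2,0): S=123.5718. Δ = (V_up−V_dn)/(S_up−S_dn) = (0.0000−0.0000)/(171.7648−97.6217) = 0.0000. V = [p*·0.0000 + (1−p*)·0.0000]/1.29 = 0.0000. B = V − Δ·S = 0.0000.
(2,1): S=217.4238. Δ = (V_up−V_dn)/(S_up−S_dn) = (119.1591−0.0000)/(302.2191−171.7648) = 0.9134. V = [p*·119.1591 + (1−p*)·0.0000]/1.29 = 76.9762. B = V − Δ·S = -121.6223.
(2,2): S=382.5558. Δ = (V_up−V_dn)/(S_up−S_dn) = (348.6926−119.1591)/(531.7526−302.2191) = 1.0000. V = [p*·348.6926 + (1−p*)·119.1591]/1.29 = 240.6488. B = V − Δ·S = -141.9070.
(1,0): S=156.4200. Δ = (V_up−V_dn)/(S_up−S_dn) = (76.9762−0.0000)/(217.4238−123.5718) = 0.8202. V = [p*·76.9762 + (1−p*)·0.0000]/1.29 = 49.7262. B = V − Δ·S = -78.5674.
(1,1): S=275.2200. Δ = (V_up−V_dn)/(S_up−S_dn) = (240.6488−76.9762)/(382.5558−217.4238) = 0.9912. V = [p*·240.6488 + (1−p*)·76.9762]/1.29 = 165.4031. B = V − Δ·S = -107.3847.
(0,0): S=198.0000. Δ = (V_up−V_dn)/(S_up−S_dn) = (165.4031−49.7262)/(275.2200−156.4200) = 0.9737. V = [p*·165.4031 + (1−p*)·49.7262]/1.29 = 113.2741. B = V − Δ·S = -79.5208.
Check: Δ(0,0)·S0 + B(0,0) = 113.2741 = V0.

(0,0): Delta=0.9737 Bond=-79.5208
(1,0): Delta=0.8202 Bond=-78.5674
(1,1): Delta=0.9912 Bond=-107.3847
(2,0): Delta=0.0000 Bond=0.0000
(2,1): Delta=0.9134 Bond=-121.6223
(2,2): Delta=1.0000 Bond=-141.9070
V0=113.2741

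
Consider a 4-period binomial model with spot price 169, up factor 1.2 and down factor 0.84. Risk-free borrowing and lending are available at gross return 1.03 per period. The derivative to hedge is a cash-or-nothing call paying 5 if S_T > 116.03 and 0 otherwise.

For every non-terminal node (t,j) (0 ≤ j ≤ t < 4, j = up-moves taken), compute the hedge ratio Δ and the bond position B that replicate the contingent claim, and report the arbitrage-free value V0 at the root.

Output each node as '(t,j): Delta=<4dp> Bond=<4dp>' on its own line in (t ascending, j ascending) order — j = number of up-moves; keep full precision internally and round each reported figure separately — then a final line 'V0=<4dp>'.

Since d<R<u, set p* = (R−d)/(u−d) = 0.5278; price each node as the discounted p*-expectation of its children.
Terminal values V(4,·): V(4,0)=0.0000, V(4,1)=5.0000, V(4,2)=5.0000, V(4,3)=5.0000, V(4,4)=5.0000
Node (3,0) S=100.1670: V=(p*·5.0000+(1−p*)·0.0000)/1.03=2.5620; Δ=(5.0000−0.0000)/(120.2004−84.1403)=0.1387; B=V−Δ·S=-11.3269
Node (3,1) S=143.0957: V=(p*·5.0000+(1−p*)·5.0000)/1.03=4.8544; Δ=(5.0000−5.0000)/(171.7148−120.2004)=0.0000; B=V−Δ·S=4.8544
Node (3,2) S=204.4224: V=(p*·5.0000+(1−p*)·5.0000)/1.03=4.8544; Δ=(5.0000−5.0000)/(245.3069−171.7148)=0.0000; B=V−Δ·S=4.8544
Node (3,3) S=292.0320: V=(p*·5.0000+(1−p*)·5.0000)/1.03=4.8544; Δ=(5.0000−5.0000)/(350.4384−245.3069)=0.0000; B=V−Δ·S=4.8544
Node (2,0) S=119.2464: V=(p*·4.8544+(1−p*)·2.5620)/1.03=3.6620; Δ=(4.8544−2.5620)/(143.0957−100.1670)=0.0534; B=V−Δ·S=-2.7056
Node (2,1) S=170.3520: V=(p*·4.8544+(1−p*)·4.8544)/1.03=4.7130; Δ=(4.8544−4.8544)/(204.4224−143.0957)=0.0000; B=V−Δ·S=4.7130
Node (2,2) S=243.3600: V=(p*·4.8544+(1−p*)·4.8544)/1.03=4.7130; Δ=(4.8544−4.8544)/(292.0320−204.4224)=0.0000; B=V−Δ·S=4.7130
Node (1,0) S=141.9600: V=(p*·4.7130+(1−p*)·3.6620)/1.03=4.0939; Δ=(4.7130−3.6620)/(170.3520−119.2464)=0.0206; B=V−Δ·S=1.1745
Node (1,1) S=202.8000: V=(p*·4.7130+(1−p*)·4.7130)/1.03=4.5757; Δ=(4.7130−4.7130)/(243.3600−170.3520)=0.0000; B=V−Δ·S=4.5757
Node (0,0) S=169.0000: V=(p*·4.5757+(1−p*)·4.0939)/1.03=4.2215; Δ=(4.5757−4.0939)/(202.8000−141.9600)=0.0079; B=V−Δ·S=2.8831
The time-0 hedge costs 4.2215, which is the no-arbitrage price.

(0,0): Delta=0.0079 Bond=2.8831
(1,0): Delta=0.0206 Bond=1.1745
(1,1): Delta=0.0000 Bond=4.5757
(2,0): Delta=0.0534 Bond=-2.7056
(2,1): Delta=0.0000 Bond=4.7130
(2,2): Delta=0.0000 Bond=4.7130
(3,0): Delta=0.1387 Bond=-11.3269
(3,1): Delta=0.0000 Bond=4.8544
(3,2): Delta=0.0000 Bond=4.8544
(3,3): Delta=0.0000 Bond=4.8544
V0=4.2215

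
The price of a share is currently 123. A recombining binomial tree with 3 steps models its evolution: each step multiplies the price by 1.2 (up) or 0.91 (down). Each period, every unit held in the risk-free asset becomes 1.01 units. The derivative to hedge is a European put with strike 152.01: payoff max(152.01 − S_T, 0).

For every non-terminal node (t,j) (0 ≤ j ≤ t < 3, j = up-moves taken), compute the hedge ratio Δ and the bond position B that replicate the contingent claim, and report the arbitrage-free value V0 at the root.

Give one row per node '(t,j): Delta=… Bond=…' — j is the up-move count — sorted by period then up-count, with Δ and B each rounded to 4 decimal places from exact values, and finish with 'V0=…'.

(0,0): Delta=-0.7183 Bond=117.3779
(1,0): Delta=-0.9036 Bond=139.2888
(1,1): Delta=-0.4513 Bond=79.1510
(2,0): Delta=-1.0000 Bond=150.5050
(2,1): Delta=-0.7646 Bond=122.0175
(2,2): Delta=0.0000 Bond=0.0000
V0=29.0284

The replicating-portfolio and risk-neutral prices coincide; use p* = (1.01−0.91)/(1.2−0.91) = 0.3448 for the latter.
At expiry t=3: V(3,0)=59.3208, V(3,1)=29.7824, V(3,2)=0.0000, V(3,3)=0.0000
(2,0): S=101.8563. Δ = (V_up−V_dn)/(S_up−S_dn) = (29.7824−59.3208)/(122.2276−92.6892) = -1.0000. V = [p*·29.7824 + (1−p*)·59.3208]/1.01 = 48.6487. B = V − Δ·S = 150.5050.
(2,1): S=134.3160. Δ = (V_up−V_dn)/(S_up−S_dn) = (0.0000−29.7824)/(161.1792−122.2276) = -0.7646. V = [p*·0.0000 + (1−p*)·29.7824]/1.01 = 19.3194. B = V − Δ·S = 122.0175.
(2,2): S=177.1200. Δ = (V_up−V_dn)/(S_up−S_dn) = (0.0000−0.0000)/(212.5440−161.1792) = 0.0000. V = [p*·0.0000 + (1−p*)·0.0000]/1.01 = 0.0000. B = V − Δ·S = 0.0000.
(1,0): S=111.9300. Δ = (V_up−V_dn)/(S_up−S_dn) = (19.3194−48.6487)/(134.3160−101.8563) = -0.9036. V = [p*·19.3194 + (1−p*)·48.6487]/1.01 = 38.1536. B = V − Δ·S = 139.2888.
(1,1): S=147.6000. Δ = (V_up−V_dn)/(S_up−S_dn) = (0.0000−19.3194)/(177.1200−134.3160) = -0.4513. V = [p*·0.0000 + (1−p*)·19.3194]/1.01 = 12.5322. B = V − Δ·S = 79.1510.
(0,0): S=123.0000. Δ = (V_up−V_dn)/(S_up−S_dn) = (12.5322−38.1536)/(147.6000−111.9300) = -0.7183. V = [p*·12.5322 + (1−p*)·38.1536]/1.01 = 29.0284. B = V − Δ·S = 117.3779.
Root portfolio cost Δ·123+B reproduces V0=29.0284.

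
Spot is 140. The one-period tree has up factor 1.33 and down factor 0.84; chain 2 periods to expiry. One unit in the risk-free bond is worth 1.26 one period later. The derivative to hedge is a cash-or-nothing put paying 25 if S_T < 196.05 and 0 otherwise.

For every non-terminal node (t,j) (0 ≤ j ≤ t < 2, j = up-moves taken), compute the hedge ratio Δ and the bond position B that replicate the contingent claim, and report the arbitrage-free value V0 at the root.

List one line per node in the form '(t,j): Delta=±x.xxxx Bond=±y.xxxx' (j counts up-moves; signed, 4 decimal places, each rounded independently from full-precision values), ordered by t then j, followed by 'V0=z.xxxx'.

Risk-neutral probability p* = (R−d)/(u−d) = (1.26−0.84)/(1.33−0.84) = 0.8571.
Terminal payoffs: V(2,0)=25.0000, V(2,1)=25.0000, V(2,2)=0.0000
(1,0): S=117.6000. Δ = (V_up−V_dn)/(S_up−S_dn) = (25.0000−25.0000)/(156.4080−98.7840) = 0.0000. V = [p*·25.0000 + (1−p*)·25.0000]/1.26 = 19.8413. B = V − Δ·S = 19.8413.
(1,1): S=186.2000. Δ = (V_up−V_dn)/(S_up−S_dn) = (0.0000−25.0000)/(247.6460−156.4080) = -0.2740. V = [p*·0.0000 + (1−p*)·25.0000]/1.26 = 2.8345. B = V − Δ·S = 53.8549.
(0,0): S=140.0000. Δ = (V_up−V_dn)/(S_up−S_dn) = (2.8345−19.8413)/(186.2000−117.6000) = -0.2479. V = [p*·2.8345 + (1−p*)·19.8413]/1.26 = 4.1778. B = V − Δ·S = 38.8855.
Each (Δ,B) replicates both successor values, so the strategy is self-financing and V0 is arbitrage-free.

(0,0): Delta=-0.2479 Bond=38.8855
(1,0): Delta=0.0000 Bond=19.8413
(1,1): Delta=-0.2740 Bond=53.8549
V0=4.1778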